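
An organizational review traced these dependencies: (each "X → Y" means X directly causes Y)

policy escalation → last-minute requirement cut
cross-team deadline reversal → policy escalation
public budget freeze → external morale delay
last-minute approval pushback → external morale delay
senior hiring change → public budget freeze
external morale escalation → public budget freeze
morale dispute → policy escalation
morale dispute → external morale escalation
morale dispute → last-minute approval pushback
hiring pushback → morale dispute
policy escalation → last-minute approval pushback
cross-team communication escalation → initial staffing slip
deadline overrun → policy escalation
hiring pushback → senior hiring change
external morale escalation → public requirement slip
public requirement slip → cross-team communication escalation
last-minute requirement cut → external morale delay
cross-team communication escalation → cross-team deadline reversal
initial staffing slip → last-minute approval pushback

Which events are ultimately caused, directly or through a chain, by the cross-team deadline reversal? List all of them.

the external morale delay, the last-minute approval pushback, the last-minute requirement cut, the policy escalation

Direct effects: the policy escalation.
2 steps out: the last-minute requirement cut, the last-minute approval pushback.
3 steps out: the external morale delay.
Not reachable from it: the hiring pushback, the senior hiring change, the morale dispute, the external morale escalation, the public requirement slip, the cross-team communication escalation, the public budget freeze, the deadline overrun, the initial staffing slip.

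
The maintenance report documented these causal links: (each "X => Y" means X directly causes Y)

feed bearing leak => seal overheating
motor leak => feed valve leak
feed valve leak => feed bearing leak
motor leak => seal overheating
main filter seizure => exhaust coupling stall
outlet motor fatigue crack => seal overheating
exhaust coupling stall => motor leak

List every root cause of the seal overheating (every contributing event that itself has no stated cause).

the main filter seizure, the outlet motor fatigue crack

Tracing upstream from the seal overheating: the seal overheating ← the motor leak ← the exhaust coupling stall ← the main filter seizure.
A separate upstream branch: the seal overheating ← the outlet motor fatigue crack.
Each of those chain origins has no stated cause.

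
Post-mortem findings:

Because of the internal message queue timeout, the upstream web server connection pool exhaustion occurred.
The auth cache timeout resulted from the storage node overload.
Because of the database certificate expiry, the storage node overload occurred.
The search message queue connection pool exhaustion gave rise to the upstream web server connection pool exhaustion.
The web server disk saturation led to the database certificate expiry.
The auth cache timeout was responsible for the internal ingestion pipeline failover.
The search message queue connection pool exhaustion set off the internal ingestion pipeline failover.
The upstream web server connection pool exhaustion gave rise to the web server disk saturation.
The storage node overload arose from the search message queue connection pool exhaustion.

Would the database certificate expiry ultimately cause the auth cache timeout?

There is a causal chain: the database certificate expiry → the storage node overload → the auth cache timeout.

Yes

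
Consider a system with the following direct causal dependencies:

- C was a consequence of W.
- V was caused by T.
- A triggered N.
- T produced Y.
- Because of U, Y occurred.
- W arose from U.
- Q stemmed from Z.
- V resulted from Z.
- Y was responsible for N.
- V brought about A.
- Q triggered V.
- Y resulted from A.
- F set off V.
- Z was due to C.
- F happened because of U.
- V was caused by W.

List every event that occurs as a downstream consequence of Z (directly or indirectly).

A, N, Q, V, Y

Direct effects: Q, V.
2 steps out: A.
3 steps out: Y, N.
Not reachable from it: T, U, W, C, F.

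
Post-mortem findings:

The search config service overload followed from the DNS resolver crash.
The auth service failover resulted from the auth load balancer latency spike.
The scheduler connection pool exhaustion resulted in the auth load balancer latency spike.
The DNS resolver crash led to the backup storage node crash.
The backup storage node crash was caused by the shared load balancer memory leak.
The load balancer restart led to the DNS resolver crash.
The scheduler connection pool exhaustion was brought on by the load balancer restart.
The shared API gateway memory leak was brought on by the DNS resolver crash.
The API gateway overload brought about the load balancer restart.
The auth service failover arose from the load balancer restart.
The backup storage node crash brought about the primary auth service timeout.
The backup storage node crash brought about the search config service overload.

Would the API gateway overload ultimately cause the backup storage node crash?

Yes

There is a causal chain: the API gateway overload → the load balancer restart → the DNS resolver crash → the backup storage node crash.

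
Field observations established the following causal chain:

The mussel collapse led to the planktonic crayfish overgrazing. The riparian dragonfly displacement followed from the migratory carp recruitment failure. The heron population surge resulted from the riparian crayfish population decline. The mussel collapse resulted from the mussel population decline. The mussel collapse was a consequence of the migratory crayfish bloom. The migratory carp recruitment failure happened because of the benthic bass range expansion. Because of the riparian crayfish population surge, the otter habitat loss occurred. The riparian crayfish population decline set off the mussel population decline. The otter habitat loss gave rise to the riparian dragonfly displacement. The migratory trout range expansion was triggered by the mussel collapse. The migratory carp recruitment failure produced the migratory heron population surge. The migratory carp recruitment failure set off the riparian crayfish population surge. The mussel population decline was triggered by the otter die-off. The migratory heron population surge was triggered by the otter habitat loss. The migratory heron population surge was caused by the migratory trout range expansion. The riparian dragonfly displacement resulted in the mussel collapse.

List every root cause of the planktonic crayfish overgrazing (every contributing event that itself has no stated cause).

Tracing upstream from the planktonic crayfish overgrazing: the planktonic crayfish overgrazing ← the mussel collapse ← the mussel population decline ← the riparian crayfish population decline.
A separate upstream branch: the planktonic crayfish overgrazing ← the mussel collapse ← the riparian dragonfly displacement ← the migratory carp recruitment failure ← the benthic bass range expansion.
A separate upstream branch: the planktonic crayfish overgrazing ← the mussel collapse ← the migratory crayfish bloom.
A separate upstream branch: the planktonic crayfish overgrazing ← the mussel collapse ← the mussel population decline ← the otter die-off.
Each of those chain origins has no stated cause.

the benthic bass range expansion, the migratory crayfish bloom, the otter die-off, the riparian crayfish population decline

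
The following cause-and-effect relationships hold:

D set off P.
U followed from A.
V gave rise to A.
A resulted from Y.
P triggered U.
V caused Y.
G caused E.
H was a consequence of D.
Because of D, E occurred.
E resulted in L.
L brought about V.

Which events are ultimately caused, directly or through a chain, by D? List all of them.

A, E, H, L, P, U, V, Y

Direct effects: E, H, P.
2 steps out: L, U.
3 steps out: V.
4 steps out: Y, A.
Not reachable from it: G.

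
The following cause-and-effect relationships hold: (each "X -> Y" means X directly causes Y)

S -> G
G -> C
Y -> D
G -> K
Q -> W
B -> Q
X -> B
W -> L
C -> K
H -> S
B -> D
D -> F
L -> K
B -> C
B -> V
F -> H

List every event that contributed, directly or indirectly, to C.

B, D, F, G, H, S, X, Y

Immediate causes of C: B, G.
Further upstream: X, D, F, H, S, Y.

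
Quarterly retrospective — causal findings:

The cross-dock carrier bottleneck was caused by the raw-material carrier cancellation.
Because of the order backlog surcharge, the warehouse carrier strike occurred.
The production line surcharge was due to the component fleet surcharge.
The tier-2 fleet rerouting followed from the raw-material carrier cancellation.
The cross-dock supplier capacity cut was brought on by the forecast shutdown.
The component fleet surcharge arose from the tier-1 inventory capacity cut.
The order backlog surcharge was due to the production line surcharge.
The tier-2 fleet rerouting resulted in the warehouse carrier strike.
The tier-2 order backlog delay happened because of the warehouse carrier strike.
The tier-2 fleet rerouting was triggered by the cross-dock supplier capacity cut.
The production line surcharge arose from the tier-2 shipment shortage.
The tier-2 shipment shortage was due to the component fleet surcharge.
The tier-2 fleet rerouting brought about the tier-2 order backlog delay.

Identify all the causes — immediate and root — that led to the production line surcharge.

Immediate causes of the production line surcharge: the component fleet surcharge, the tier-2 shipment shortage.
Further upstream: the tier-1 inventory capacity cut.

the component fleet surcharge, the tier-1 inventory capacity cut, the tier-2 shipment shortage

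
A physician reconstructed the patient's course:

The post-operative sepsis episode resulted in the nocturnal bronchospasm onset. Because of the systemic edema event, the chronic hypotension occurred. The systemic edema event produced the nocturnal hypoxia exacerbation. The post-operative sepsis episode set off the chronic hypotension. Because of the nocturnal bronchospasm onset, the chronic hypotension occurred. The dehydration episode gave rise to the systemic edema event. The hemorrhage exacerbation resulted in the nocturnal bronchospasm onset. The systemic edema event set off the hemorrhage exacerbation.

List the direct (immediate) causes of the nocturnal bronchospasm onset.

the hemorrhage exacerbation, the post-operative sepsis episode

Upstream contributors include the dehydration episode, the systemic edema event, but only the hemorrhage exacerbation, the post-operative sepsis episode feed directly into the nocturnal bronchospasm onset.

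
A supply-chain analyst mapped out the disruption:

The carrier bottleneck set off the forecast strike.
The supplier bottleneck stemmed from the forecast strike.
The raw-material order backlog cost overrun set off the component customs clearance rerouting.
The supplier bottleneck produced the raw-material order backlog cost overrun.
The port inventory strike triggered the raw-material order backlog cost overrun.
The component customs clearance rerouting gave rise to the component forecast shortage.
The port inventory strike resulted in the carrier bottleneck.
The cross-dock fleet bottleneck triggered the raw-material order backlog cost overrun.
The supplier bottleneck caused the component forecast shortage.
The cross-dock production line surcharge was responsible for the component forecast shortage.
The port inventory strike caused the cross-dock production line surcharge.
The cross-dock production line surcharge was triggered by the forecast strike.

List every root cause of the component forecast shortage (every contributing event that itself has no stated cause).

Tracing upstream from the component forecast shortage: the component forecast shortage ← the cross-dock production line surcharge ← the port inventory strike.
A separate upstream branch: the component forecast shortage ← the component customs clearance rerouting ← the raw-material order backlog cost overrun ← the cross-dock fleet bottleneck.
Each of those chain origins has no stated cause.

the cross-dock fleet bottleneck, the port inventory strike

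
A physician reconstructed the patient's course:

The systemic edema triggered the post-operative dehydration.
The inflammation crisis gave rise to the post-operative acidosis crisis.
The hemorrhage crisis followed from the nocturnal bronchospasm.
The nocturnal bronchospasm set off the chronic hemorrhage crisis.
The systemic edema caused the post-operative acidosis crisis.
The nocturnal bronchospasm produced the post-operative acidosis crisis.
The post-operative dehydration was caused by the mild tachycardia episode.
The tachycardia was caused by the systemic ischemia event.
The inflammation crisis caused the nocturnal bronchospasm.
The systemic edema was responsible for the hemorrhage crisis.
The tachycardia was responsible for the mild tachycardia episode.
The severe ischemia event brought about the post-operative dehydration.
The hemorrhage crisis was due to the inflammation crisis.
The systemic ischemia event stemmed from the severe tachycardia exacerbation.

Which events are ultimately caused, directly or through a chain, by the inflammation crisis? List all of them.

Direct effects: the nocturnal bronchospasm, the post-operative acidosis crisis, the hemorrhage crisis.
2 steps out: the chronic hemorrhage crisis.
Not reachable from it: the systemic edema, the severe tachycardia exacerbation, the systemic ischemia event, the tachycardia, the mild tachycardia episode, the severe ischemia event, the post-operative dehydration.

the chronic hemorrhage crisis, the hemorrhage crisis, the nocturnal bronchospasm, the post-operative acidosis crisis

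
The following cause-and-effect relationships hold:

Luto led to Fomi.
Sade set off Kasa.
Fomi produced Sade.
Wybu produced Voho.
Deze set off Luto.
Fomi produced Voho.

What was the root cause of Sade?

Deze

Tracing upstream from Sade: Sade ← Fomi ← Luto ← Deze.
Deze has no stated cause, so it is the root.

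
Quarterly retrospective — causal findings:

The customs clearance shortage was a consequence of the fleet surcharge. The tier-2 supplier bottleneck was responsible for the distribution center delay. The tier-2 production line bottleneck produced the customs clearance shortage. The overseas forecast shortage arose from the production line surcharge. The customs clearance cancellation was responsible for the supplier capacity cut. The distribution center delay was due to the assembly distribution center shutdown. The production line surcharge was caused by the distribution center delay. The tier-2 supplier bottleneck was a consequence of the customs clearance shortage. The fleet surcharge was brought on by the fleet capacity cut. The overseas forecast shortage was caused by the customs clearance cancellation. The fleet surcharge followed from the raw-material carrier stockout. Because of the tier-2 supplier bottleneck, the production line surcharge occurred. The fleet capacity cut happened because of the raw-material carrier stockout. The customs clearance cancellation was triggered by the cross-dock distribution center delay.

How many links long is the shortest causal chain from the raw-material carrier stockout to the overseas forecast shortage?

Shortest chain: the raw-material carrier stockout → the fleet surcharge → the customs clearance shortage → the tier-2 supplier bottleneck → the production line surcharge → the overseas forecast shortage.

5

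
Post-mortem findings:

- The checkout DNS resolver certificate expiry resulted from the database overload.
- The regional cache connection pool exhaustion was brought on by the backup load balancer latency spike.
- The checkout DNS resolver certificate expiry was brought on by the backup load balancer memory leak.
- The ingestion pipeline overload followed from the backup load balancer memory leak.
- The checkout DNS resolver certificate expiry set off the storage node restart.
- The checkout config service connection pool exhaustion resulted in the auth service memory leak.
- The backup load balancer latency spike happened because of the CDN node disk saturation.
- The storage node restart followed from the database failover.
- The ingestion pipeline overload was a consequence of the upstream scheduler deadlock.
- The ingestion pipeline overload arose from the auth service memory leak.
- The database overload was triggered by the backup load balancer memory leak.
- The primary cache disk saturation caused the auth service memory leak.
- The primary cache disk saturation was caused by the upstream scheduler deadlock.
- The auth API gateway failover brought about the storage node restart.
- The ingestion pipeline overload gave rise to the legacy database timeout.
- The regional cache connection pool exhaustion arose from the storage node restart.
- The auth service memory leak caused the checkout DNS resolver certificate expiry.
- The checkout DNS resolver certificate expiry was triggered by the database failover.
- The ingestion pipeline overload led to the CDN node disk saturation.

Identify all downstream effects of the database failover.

Direct effects: the checkout DNS resolver certificate expiry, the storage node restart.
2 steps out: the regional cache connection pool exhaustion.
Not reachable from it: the checkout config service connection pool exhaustion, the upstream scheduler deadlock, the backup load balancer memory leak, the database overload, the primary cache disk saturation, the auth service memory leak, the ingestion pipeline overload, the CDN node disk saturation, the legacy database timeout, the auth API gateway failover, the backup load balancer latency spike.

the checkout DNS resolver certificate expiry, the regional cache connection pool exhaustion, the storage node restart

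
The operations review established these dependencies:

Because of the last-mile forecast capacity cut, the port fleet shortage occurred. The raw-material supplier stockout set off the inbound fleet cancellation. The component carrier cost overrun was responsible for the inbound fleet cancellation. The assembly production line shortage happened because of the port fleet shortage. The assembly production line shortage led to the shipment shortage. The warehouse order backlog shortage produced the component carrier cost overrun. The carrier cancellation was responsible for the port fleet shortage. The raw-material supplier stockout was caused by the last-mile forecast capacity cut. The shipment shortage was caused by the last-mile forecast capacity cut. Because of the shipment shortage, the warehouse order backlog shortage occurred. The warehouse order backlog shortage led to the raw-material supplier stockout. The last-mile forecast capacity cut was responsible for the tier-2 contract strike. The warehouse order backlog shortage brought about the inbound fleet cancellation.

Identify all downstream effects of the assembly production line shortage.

Direct effects: the shipment shortage.
2 steps out: the warehouse order backlog shortage.
3 steps out: the raw-material supplier stockout, the component carrier cost overrun, the inbound fleet cancellation.
Not reachable from it: the last-mile forecast capacity cut, the port fleet shortage, the tier-2 contract strike, the carrier cancellation.

the component carrier cost overrun, the inbound fleet cancellation, the raw-material supplier stockout, the shipment shortage, the warehouse order backlog shortage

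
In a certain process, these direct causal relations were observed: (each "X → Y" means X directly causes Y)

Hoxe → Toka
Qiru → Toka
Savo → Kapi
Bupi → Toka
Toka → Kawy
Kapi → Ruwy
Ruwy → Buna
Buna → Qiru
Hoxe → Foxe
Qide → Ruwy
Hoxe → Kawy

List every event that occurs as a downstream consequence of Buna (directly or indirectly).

Kawy, Qiru, Toka

Direct effects: Qiru.
2 steps out: Toka.
3 steps out: Kawy.
Not reachable from it: Hoxe, Foxe, Savo, Kapi, Qide, Bupi, Ruwy.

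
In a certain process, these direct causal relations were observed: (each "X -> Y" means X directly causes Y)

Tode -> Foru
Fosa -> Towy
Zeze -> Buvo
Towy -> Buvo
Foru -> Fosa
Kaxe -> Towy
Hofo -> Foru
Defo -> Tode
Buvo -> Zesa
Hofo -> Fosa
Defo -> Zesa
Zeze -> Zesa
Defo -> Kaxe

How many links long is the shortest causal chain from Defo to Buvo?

3

Shortest chain: Defo → Kaxe → Towy → Buvo.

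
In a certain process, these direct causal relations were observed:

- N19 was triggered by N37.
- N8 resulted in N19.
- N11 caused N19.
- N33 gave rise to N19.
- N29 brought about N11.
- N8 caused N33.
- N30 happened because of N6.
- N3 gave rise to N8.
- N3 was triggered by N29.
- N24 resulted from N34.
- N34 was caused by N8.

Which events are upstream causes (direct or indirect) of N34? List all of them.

Immediate cause of N34: N8.
Further upstream: N29, N3.

N29, N3, N8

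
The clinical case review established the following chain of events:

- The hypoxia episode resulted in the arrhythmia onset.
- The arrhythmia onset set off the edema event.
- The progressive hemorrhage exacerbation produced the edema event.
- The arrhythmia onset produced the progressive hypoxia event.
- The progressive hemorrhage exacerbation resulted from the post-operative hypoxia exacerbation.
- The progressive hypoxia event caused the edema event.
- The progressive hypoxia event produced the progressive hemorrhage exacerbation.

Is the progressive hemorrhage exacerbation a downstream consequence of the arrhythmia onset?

There is a causal chain: the arrhythmia onset → the progressive hypoxia event → the progressive hemorrhage exacerbation.

Yes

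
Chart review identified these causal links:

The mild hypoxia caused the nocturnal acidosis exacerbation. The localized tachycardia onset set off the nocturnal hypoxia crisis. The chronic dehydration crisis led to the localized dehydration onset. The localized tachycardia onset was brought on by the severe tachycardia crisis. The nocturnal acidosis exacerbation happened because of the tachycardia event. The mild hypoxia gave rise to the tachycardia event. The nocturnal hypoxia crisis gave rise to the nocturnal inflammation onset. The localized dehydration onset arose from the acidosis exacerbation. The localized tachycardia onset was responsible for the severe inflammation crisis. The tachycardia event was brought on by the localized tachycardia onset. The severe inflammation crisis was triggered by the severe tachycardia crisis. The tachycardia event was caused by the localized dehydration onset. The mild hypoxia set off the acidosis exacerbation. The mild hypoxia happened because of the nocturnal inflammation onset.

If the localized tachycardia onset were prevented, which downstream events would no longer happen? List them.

Downstream of the localized tachycardia onset: the nocturnal hypoxia crisis, the nocturnal inflammation onset, the mild hypoxia, the acidosis exacerbation, the severe inflammation crisis, the localized dehydration onset, the tachycardia event, the nocturnal acidosis exacerbation.
Of those, still caused via another path: the severe inflammation crisis, the localized dehydration onset, the tachycardia event, the nocturnal acidosis exacerbation.
The remainder have no surviving cause.

the acidosis exacerbation, the mild hypoxia, the nocturnal hypoxia crisis, the nocturnal inflammation onset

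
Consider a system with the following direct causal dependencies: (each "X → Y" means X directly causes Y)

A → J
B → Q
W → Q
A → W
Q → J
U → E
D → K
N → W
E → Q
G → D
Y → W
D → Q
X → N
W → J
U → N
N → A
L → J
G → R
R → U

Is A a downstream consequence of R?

There is a causal chain: R → U → N → A.

Yes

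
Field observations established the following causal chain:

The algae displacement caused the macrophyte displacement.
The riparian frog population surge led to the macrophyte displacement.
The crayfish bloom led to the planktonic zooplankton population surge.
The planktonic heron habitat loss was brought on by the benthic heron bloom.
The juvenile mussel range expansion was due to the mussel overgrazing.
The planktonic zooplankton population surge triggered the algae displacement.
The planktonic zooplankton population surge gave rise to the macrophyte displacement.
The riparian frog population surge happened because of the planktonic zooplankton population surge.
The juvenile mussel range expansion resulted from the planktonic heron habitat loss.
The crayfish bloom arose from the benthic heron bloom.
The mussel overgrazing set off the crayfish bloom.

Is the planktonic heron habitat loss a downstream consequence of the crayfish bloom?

No

The crayfish bloom leads to the planktonic zooplankton population surge, the algae displacement, the riparian frog population surge, the macrophyte displacement; the planktonic heron habitat loss is not among them.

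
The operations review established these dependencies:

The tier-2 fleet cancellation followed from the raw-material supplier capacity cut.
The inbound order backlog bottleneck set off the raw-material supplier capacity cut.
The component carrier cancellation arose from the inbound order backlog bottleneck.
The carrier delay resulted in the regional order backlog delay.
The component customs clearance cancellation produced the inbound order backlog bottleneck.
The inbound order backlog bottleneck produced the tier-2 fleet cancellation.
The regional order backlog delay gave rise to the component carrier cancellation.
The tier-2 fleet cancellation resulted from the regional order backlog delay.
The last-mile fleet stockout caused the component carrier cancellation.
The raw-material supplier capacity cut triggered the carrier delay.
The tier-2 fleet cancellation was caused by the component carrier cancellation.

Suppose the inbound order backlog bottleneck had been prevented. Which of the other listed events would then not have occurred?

the carrier delay, the raw-material supplier capacity cut, the regional order backlog delay

Downstream of the inbound order backlog bottleneck: the raw-material supplier capacity cut, the carrier delay, the regional order backlog delay, the component carrier cancellation, the tier-2 fleet cancellation.
Of those, still caused via another path: the component carrier cancellation, the tier-2 fleet cancellation.
The remainder have no surviving cause.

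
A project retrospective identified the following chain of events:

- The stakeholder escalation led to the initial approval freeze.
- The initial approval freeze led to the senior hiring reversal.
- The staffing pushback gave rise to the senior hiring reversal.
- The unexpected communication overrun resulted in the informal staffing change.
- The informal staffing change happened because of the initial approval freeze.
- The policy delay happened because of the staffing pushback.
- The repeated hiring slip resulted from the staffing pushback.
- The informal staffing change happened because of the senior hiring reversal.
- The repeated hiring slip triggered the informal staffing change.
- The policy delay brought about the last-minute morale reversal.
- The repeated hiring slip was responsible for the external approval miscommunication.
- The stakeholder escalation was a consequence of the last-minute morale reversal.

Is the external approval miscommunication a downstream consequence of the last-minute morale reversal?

The last-minute morale reversal leads to the stakeholder escalation, the initial approval freeze, the senior hiring reversal, the informal staffing change; the external approval miscommunication is not among them.

No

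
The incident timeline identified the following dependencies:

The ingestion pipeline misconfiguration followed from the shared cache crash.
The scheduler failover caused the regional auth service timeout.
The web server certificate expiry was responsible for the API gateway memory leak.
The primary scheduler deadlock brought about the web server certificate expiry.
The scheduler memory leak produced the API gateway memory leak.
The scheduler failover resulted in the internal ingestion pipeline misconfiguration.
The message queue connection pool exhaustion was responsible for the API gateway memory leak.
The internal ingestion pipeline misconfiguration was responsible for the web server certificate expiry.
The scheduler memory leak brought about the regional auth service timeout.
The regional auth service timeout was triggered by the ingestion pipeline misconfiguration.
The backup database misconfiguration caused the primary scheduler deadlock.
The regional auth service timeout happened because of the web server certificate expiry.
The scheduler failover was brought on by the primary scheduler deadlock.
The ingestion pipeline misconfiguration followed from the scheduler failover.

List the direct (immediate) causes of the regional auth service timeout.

Upstream contributors include the backup database misconfiguration, the primary scheduler deadlock, the internal ingestion pipeline misconfiguration, the shared cache crash, but only the ingestion pipeline misconfiguration, the scheduler failover, the scheduler memory leak, the web server certificate expiry feed directly into the regional auth service timeout.

the ingestion pipeline misconfiguration, the scheduler failover, the scheduler memory leak, the web server certificate expiry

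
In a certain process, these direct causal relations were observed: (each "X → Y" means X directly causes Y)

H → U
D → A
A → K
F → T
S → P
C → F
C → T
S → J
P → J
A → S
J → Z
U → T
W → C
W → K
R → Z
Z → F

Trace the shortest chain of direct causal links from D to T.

D → A → S → J → Z → F → T

D → A
A → S
S → J
J → Z
Z → F
F → T
Length: 6 steps.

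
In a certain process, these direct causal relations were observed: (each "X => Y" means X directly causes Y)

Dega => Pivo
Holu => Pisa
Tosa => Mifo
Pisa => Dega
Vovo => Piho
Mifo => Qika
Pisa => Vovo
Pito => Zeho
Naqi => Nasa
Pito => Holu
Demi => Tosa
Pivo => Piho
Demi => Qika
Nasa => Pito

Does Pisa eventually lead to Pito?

No

Pisa leads to Dega, Pivo, Vovo, Piho; Pito is not among them.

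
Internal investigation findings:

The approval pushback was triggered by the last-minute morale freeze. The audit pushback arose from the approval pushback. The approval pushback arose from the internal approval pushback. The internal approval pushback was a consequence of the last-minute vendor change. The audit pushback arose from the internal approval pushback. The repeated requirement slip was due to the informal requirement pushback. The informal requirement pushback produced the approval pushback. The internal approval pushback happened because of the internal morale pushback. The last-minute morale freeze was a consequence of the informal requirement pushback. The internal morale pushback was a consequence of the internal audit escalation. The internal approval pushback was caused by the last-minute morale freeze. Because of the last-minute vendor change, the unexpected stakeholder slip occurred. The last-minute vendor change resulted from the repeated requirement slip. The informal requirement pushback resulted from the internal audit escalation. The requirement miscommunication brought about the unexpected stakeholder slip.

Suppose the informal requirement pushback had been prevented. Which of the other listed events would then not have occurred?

Downstream of the informal requirement pushback: the repeated requirement slip, the last-minute vendor change, the unexpected stakeholder slip, the last-minute morale freeze, the internal approval pushback, the approval pushback, the audit pushback.
Of those, still caused via another path: the unexpected stakeholder slip, the internal approval pushback, the approval pushback, the audit pushback.
The remainder have no surviving cause.

the last-minute morale freeze, the last-minute vendor change, the repeated requirement slip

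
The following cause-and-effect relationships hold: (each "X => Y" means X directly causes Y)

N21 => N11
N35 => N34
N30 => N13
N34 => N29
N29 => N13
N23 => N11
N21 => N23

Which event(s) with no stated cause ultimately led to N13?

N30, N35

Tracing upstream from N13: N13 ← N29 ← N34 ← N35.
A separate upstream branch: N13 ← N30.
Each of those chain origins has no stated cause.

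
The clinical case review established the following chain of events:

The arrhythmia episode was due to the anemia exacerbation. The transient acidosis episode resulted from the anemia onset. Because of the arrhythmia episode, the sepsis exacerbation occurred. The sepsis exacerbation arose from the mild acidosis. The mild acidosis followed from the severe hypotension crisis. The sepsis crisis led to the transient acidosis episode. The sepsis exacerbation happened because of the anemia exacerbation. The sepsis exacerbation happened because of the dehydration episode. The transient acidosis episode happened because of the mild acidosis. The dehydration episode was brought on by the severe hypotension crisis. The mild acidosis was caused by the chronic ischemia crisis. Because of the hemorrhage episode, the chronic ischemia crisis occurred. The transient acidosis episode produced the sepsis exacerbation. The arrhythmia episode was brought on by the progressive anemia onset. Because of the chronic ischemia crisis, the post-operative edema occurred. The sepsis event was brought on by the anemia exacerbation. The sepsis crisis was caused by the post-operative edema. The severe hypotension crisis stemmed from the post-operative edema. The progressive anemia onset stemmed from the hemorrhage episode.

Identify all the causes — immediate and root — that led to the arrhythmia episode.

Immediate causes of the arrhythmia episode: the anemia exacerbation, the progressive anemia onset.
Further upstream: the hemorrhage episode.

the anemia exacerbation, the hemorrhage episode, the progressive anemia onset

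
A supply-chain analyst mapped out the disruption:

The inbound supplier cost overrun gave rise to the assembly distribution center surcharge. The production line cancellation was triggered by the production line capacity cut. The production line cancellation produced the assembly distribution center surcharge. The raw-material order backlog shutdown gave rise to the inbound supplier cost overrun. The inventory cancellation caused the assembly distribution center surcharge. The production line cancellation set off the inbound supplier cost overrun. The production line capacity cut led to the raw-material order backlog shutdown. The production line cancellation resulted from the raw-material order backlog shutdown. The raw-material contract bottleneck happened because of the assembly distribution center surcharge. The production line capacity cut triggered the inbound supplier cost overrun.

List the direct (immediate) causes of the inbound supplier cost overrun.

the production line cancellation, the production line capacity cut, the raw-material order backlog shutdown → the inbound supplier cost overrun with nothing further upstream stated.

the production line cancellation, the production line capacity cut, the raw-material order backlog shutdown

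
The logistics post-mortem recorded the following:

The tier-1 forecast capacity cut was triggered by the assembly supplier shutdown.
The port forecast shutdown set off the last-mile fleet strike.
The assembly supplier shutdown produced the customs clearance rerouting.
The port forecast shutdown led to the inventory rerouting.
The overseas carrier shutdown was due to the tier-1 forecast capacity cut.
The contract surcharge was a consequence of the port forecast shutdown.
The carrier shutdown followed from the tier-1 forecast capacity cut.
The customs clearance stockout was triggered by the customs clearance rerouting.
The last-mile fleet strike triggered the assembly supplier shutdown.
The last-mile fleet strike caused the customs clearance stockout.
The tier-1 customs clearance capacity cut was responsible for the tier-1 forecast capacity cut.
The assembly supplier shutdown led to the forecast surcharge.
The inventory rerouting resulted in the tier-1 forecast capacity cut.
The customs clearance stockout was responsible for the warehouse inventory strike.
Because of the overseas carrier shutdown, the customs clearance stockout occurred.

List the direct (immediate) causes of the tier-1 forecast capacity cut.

Upstream contributors include the port forecast shutdown, the last-mile fleet strike, but only the assembly supplier shutdown, the inventory rerouting, the tier-1 customs clearance capacity cut feed directly into the tier-1 forecast capacity cut.

the assembly supplier shutdown, the inventory rerouting, the tier-1 customs clearance capacity cut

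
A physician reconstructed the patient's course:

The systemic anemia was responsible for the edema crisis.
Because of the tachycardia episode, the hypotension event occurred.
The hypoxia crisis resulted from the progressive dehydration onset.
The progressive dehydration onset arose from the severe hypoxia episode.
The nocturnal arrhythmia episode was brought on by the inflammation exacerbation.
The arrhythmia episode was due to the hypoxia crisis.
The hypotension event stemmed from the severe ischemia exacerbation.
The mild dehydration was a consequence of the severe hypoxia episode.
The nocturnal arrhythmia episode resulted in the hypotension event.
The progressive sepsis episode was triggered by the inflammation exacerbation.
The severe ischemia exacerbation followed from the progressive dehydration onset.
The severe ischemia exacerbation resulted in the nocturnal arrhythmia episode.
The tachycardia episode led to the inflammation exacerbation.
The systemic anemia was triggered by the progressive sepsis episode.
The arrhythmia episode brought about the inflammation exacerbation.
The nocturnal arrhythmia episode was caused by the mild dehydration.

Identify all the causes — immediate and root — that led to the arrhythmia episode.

Immediate cause of the arrhythmia episode: the hypoxia crisis.
Further upstream: the severe hypoxia episode, the progressive dehydration onset.

the hypoxia crisis, the progressive dehydration onset, the severe hypoxia episode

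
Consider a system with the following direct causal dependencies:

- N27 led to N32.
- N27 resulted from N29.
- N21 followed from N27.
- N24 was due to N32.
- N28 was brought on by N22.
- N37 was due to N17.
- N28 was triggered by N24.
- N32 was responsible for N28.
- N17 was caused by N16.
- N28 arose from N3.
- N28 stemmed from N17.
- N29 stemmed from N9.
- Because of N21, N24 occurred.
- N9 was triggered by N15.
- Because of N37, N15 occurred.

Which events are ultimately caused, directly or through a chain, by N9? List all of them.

N21, N24, N27, N28, N29, N32

Direct effects: N29.
2 steps out: N27.
3 steps out: N32, N21.
4 steps out: N24, N28.
Not reachable from it: N16, N17, N37, N15, N22, N3.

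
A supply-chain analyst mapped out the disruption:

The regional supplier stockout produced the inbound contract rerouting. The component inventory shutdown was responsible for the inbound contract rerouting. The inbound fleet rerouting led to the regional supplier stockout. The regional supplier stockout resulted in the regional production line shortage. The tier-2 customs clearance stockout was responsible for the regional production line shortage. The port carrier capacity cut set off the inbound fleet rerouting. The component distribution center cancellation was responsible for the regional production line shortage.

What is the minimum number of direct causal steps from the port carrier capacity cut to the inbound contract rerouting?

3

Shortest chain: the port carrier capacity cut → the inbound fleet rerouting → the regional supplier stockout → the inbound contract rerouting.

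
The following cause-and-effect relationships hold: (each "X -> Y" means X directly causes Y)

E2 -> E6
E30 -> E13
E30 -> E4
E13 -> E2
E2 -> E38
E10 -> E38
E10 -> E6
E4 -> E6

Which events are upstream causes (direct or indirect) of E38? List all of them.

Immediate causes of E38: E10, E2.
Further upstream: E30, E13.

E10, E13, E2, E30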